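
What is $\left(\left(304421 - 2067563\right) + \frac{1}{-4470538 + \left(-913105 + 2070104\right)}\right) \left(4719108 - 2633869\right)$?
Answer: $- \frac{12182466235646124821}{3313539} \approx -3.6766 \cdot 10^{12}$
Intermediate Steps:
$\left(\left(304421 - 2067563\right) + \frac{1}{-4470538 + \left(-913105 + 2070104\right)}\right) \left(4719108 - 2633869\right) = \left(-1763142 + \frac{1}{-4470538 + 1156999}\right) 2085239 = \left(-1763142 + \frac{1}{-3313539}\right) 2085239 = \left(-1763142 - \frac{1}{3313539}\right) 2085239 = \left(- \frac{5842239779539}{3313539}\right) 2085239 = - \frac{12182466235646124821}{3313539}$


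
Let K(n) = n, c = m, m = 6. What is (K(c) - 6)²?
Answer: 0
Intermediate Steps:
c = 6
(K(c) - 6)² = (6 - 6)² = 0² = 0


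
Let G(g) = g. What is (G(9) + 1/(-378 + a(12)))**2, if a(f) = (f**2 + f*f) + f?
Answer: 491401/6084 ≈ 80.769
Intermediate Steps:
a(f) = f + 2*f**2 (a(f) = (f**2 + f**2) + f = 2*f**2 + f = f + 2*f**2)
(G(9) + 1/(-378 + a(12)))**2 = (9 + 1/(-378 + 12*(1 + 2*12)))**2 = (9 + 1/(-378 + 12*(1 + 24)))**2 = (9 + 1/(-378 + 12*25))**2 = (9 + 1/(-378 + 300))**2 = (9 + 1/(-78))**2 = (9 - 1/78)**2 = (701/78)**2 = 491401/6084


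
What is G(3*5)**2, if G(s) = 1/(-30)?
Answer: 1/900 ≈ 0.0011111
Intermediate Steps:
G(s) = -1/30
G(3*5)**2 = (-1/30)**2 = 1/900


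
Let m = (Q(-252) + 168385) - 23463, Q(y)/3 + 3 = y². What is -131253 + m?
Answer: 204172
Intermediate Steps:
Q(y) = -9 + 3*y²
m = 335425 (m = ((-9 + 3*(-252)²) + 168385) - 23463 = ((-9 + 3*63504) + 168385) - 23463 = ((-9 + 190512) + 168385) - 23463 = (190503 + 168385) - 23463 = 358888 - 23463 = 335425)
-131253 + m = -131253 + 335425 = 204172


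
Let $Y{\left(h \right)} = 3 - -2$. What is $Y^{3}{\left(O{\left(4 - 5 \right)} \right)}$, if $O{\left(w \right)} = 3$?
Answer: $125$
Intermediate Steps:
$Y{\left(h \right)} = 5$ ($Y{\left(h \right)} = 3 + 2 = 5$)
$Y^{3}{\left(O{\left(4 - 5 \right)} \right)} = 5^{3} = 125$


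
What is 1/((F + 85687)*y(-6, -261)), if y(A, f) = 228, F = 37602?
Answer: 1/28109892 ≈ 3.5575e-8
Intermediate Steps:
1/((F + 85687)*y(-6, -261)) = 1/((37602 + 85687)*228) = (1/228)/123289 = (1/123289)*(1/228) = 1/28109892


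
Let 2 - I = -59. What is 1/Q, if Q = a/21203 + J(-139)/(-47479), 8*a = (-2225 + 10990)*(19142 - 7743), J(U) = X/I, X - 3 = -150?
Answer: 491268251656/289367738274193 ≈ 0.0016977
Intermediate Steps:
X = -147 (X = 3 - 150 = -147)
I = 61 (I = 2 - 1*(-59) = 2 + 59 = 61)
J(U) = -147/61
a = 99912235/8 (a = ((-2225 + 10990)*(19142 - 7743))/8 = (8765*11399)/8 = (1/8)*99912235 = 99912235/8 ≈ 1.2489e+7)
Q = 289367738274193/491268251656 (Q = (99912235/8)/21203 - 147/61/(-47479) = (99912235/8)*(1/21203) - 147/61*(-1/47479) = 99912235/169624 + 147/2896219 = 289367738274193/491268251656 ≈ 589.02)
1/Q = 1/(289367738274193/491268251656) = 491268251656/289367738274193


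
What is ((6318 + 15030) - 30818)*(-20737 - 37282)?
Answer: 549439930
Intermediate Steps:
((6318 + 15030) - 30818)*(-20737 - 37282) = (21348 - 30818)*(-58019) = -9470*(-58019) = 549439930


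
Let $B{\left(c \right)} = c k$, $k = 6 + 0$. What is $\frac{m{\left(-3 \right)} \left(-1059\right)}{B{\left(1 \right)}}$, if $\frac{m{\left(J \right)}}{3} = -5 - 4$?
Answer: $\frac{9531}{2} \approx 4765.5$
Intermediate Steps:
$k = 6$
$m{\left(J \right)} = -27$ ($m{\left(J \right)} = 3 \left(-5 - 4\right) = 3 \left(-9\right) = -27$)
$B{\left(c \right)} = 6 c$ ($B{\left(c \right)} = c 6 = 6 c$)
$\frac{m{\left(-3 \right)} \left(-1059\right)}{B{\left(1 \right)}} = \frac{\left(-27\right) \left(-1059\right)}{6 \cdot 1} = \frac{28593}{6} = 28593 \cdot \frac{1}{6} = \frac{9531}{2}$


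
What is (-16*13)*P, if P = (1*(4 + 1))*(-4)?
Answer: 4160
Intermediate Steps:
P = -20 (P = (1*5)*(-4) = 5*(-4) = -20)
(-16*13)*P = -16*13*(-20) = -208*(-20) = 4160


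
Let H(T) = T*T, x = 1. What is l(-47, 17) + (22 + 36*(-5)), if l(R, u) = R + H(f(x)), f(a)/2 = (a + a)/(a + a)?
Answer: -201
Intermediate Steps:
f(a) = 2 (f(a) = 2*((a + a)/(a + a)) = 2*((2*a)/((2*a))) = 2*((2*a)*(1/(2*a))) = 2*1 = 2)
H(T) = T²
l(R, u) = 4 + R (l(R, u) = R + 2² = R + 4 = 4 + R)
l(-47, 17) + (22 + 36*(-5)) = (4 - 47) + (22 + 36*(-5)) = -43 + (22 - 180) = -43 - 158 = -201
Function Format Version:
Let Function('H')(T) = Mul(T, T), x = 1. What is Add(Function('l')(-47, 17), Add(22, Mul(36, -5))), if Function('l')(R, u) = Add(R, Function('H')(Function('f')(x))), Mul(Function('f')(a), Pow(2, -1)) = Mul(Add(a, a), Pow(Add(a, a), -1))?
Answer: -201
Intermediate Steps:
Function('f')(a) = 2 (Function('f')(a) = Mul(2, Mul(Add(a, a), Pow(Add(a, a), -1))) = Mul(2, Mul(Mul(2, a), Pow(Mul(2, a), -1))) = Mul(2, Mul(Mul(2, a), Mul(Rational(1, 2), Pow(a, -1)))) = Mul(2, 1) = 2)
Function('H')(T) = Pow(T, 2)
Function('l')(R, u) = Add(4, R) (Function('l')(R, u) = Add(R, Pow(2, 2)) = Add(R, 4) = Add(4, R))
Add(Function('l')(-47, 17), Add(22, Mul(36, -5))) = Add(Add(4, -47), Add(22, Mul(36, -5))) = Add(-43, Add(22, -180)) = Add(-43, -158) = -201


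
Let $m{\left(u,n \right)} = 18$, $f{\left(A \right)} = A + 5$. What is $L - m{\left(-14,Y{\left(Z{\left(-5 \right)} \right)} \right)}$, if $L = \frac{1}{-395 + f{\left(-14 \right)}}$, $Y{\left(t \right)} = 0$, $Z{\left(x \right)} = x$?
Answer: $- \frac{7273}{404} \approx -18.002$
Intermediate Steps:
$f{\left(A \right)} = 5 + A$
$L = - \frac{1}{404}$ ($L = \frac{1}{-395 + \left(5 - 14\right)} = \frac{1}{-395 - 9} = \frac{1}{-404} = - \frac{1}{404} \approx -0.0024752$)
$L - m{\left(-14,Y{\left(Z{\left(-5 \right)} \right)} \right)} = - \frac{1}{404} - 18 = - \frac{7273}{404}$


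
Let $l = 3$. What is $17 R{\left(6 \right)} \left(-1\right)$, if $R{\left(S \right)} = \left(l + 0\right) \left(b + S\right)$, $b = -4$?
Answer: $-102$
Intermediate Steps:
$R{\left(S \right)} = -12 + 3 S$ ($R{\left(S \right)} = \left(3 + 0\right) \left(-4 + S\right) = 3 \left(-4 + S\right) = -12 + 3 S$)
$17 R{\left(6 \right)} \left(-1\right) = 17 \left(-12 + 3 \cdot 6\right) \left(-1\right) = 17 \left(-12 + 18\right) \left(-1\right) = 17 \cdot 6 \left(-1\right) = 102 \left(-1\right) = -102$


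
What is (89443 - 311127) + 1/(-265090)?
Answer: -58766211561/265090 ≈ -2.2168e+5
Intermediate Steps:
(89443 - 311127) + 1/(-265090) = -221684 - 1/265090 = -58766211561/265090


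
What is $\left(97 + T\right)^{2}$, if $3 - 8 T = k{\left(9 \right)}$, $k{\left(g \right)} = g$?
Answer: $\frac{148225}{16} \approx 9264.1$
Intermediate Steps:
$T = - \frac{3}{4}$ ($T = \frac{3}{8} - \frac{9}{8} = - \frac{3}{4} \approx -0.75$)
$\left(97 + T\right)^{2} = \left(97 - \frac{3}{4}\right)^{2} = \left(\frac{385}{4}\right)^{2} = \frac{148225}{16}$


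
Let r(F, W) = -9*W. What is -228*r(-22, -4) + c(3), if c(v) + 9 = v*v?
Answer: -8208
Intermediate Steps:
c(v) = -9 + v² (c(v) = -9 + v*v = -9 + v²)
-228*r(-22, -4) + c(3) = -(-2052)*(-4) + (-9 + 3²) = -228*36 + (-9 + 9) = -8208 + 0 = -8208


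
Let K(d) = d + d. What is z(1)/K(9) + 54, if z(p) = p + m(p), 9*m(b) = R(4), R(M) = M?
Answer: 8761/162 ≈ 54.080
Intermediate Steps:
K(d) = 2*d
m(b) = 4/9 (m(b) = (1/9)*4 = 4/9)
z(p) = 4/9 + p (z(p) = p + 4/9 = 4/9 + p)
z(1)/K(9) + 54 = (4/9 + 1)/((2*9)) + 54 = (13/9)/18 + 54 = (13/9)*(1/18) + 54 = 13/162 + 54 = 8761/162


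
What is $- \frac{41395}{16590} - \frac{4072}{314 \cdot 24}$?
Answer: $- \frac{790640}{260463} \approx -3.0355$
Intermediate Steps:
$- \frac{41395}{16590} - \frac{4072}{314 \cdot 24} = \left(-41395\right) \frac{1}{16590} - \frac{4072}{7536} = - \frac{8279}{3318} - \frac{509}{942} = - \frac{790640}{260463}$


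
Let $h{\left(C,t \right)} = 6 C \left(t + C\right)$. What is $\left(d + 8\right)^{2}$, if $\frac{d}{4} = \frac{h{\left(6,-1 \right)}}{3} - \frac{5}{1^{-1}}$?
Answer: $51984$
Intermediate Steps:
$h{\left(C,t \right)} = 6 C \left(C + t\right)$
$d = 220$ ($d = 4 \left(\frac{6 \cdot 6 \left(6 - 1\right)}{3} - \frac{5}{1^{-1}}\right) = 4 \left(6 \cdot 6 \cdot 5 \cdot \frac{1}{3} - \frac{5}{1}\right) = 4 \left(180 \cdot \frac{1}{3} - 5\right) = 4 \left(60 - 5\right) = 4 \cdot 55 = 220$)
$\left(d + 8\right)^{2} = \left(220 + 8\right)^{2} = 228^{2} = 51984$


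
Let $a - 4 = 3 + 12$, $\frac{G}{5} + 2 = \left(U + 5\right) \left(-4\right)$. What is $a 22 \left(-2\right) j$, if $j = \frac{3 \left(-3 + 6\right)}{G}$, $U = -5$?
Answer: $\frac{3762}{5} \approx 752.4$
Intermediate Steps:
$G = -10$ ($G = -10 + 5 \left(-5 + 5\right) \left(-4\right) = -10 + 5 \cdot 0 \left(-4\right) = -10 + 5 \cdot 0 = -10 + 0 = -10$)
$a = 19$ ($a = 4 + \left(3 + 12\right) = 4 + 15 = 19$)
$j = - \frac{9}{10}$ ($j = \frac{3 \left(-3 + 6\right)}{-10} = 3 \cdot 3 \left(- \frac{1}{10}\right) = 9 \left(- \frac{1}{10}\right) = - \frac{9}{10} \approx -0.9$)
$a 22 \left(-2\right) j = 19 \cdot 22 \left(-2\right) \left(- \frac{9}{10}\right) = 418 \left(-2\right) \left(- \frac{9}{10}\right) = \left(-836\right) \left(- \frac{9}{10}\right) = \frac{3762}{5}$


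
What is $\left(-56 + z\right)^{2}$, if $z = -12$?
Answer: $4624$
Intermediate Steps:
$\left(-56 + z\right)^{2} = \left(-56 - 12\right)^{2} = \left(-68\right)^{2} = 4624$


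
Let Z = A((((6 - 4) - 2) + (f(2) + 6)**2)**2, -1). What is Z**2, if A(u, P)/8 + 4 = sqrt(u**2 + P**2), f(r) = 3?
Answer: 2754991232 - 512*sqrt(43046722) ≈ 2.7516e+9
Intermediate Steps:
A(u, P) = -32 + 8*sqrt(P**2 + u**2) (A(u, P) = -32 + 8*sqrt(u**2 + P**2) = -32 + 8*sqrt(P**2 + u**2))
Z = -32 + 8*sqrt(43046722) (Z = -32 + 8*sqrt((-1)**2 + ((((6 - 4) - 2) + (3 + 6)**2)**2)**2) = -32 + 8*sqrt(1 + (((2 - 2) + 9**2)**2)**2) = -32 + 8*sqrt(1 + ((0 + 81)**2)**2) = -32 + 8*sqrt(1 + (81**2)**2) = -32 + 8*sqrt(1 + 6561**2) = -32 + 8*sqrt(1 + 43046721) = -32 + 8*sqrt(43046722) ≈ 52456.)
Z**2 = (-32 + 8*sqrt(43046722))**2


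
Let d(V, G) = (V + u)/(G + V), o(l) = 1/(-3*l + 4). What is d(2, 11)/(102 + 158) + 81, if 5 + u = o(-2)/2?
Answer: 5475541/67600 ≈ 80.999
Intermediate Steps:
o(l) = 1/(4 - 3*l)
u = -99/20 (u = -5 - 1/(-4 + 3*(-2))/2 = -5 - 1/(-4 - 6)*(1/2) = -5 - 1/(-10)*(1/2) = -5 - 1*(-1/10)*(1/2) = -5 + (1/10)*(1/2) = -5 + 1/20 = -99/20 ≈ -4.9500)
d(V, G) = (-99/20 + V)/(G + V) (d(V, G) = (V - 99/20)/(G + V) = (-99/20 + V)/(G + V))
d(2, 11)/(102 + 158) + 81 = ((-99/20 + 2)/(11 + 2))/(102 + 158) + 81 = (-59/20/13)/260 + 81 = ((1/13)*(-59/20))/260 + 81 = (1/260)*(-59/260) + 81 = -59/67600 + 81 = 5475541/67600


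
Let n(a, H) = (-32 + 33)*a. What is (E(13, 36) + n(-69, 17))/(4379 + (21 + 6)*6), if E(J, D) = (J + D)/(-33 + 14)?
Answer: -1360/86279 ≈ -0.015763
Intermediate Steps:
E(J, D) = -D/19 - J/19 (E(J, D) = (D + J)/(-19) = (D + J)*(-1/19) = -D/19 - J/19)
n(a, H) = a (n(a, H) = 1*a = a)
(E(13, 36) + n(-69, 17))/(4379 + (21 + 6)*6) = ((-1/19*36 - 1/19*13) - 69)/(4379 + (21 + 6)*6) = ((-36/19 - 13/19) - 69)/(4379 + 27*6) = (-49/19 - 69)/(4379 + 162) = -1360/19/4541 = -1360/19*1/4541 = -1360/86279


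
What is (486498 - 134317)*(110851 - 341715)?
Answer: -81305914384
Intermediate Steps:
(486498 - 134317)*(110851 - 341715) = 352181*(-230864) = -81305914384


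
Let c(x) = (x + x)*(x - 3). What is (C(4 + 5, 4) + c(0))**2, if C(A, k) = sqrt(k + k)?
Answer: 8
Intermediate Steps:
C(A, k) = sqrt(2)*sqrt(k) (C(A, k) = sqrt(2*k) = sqrt(2)*sqrt(k))
c(x) = 2*x*(-3 + x) (c(x) = (2*x)*(-3 + x) = 2*x*(-3 + x))
(C(4 + 5, 4) + c(0))**2 = (sqrt(2)*sqrt(4) + 2*0*(-3 + 0))**2 = (sqrt(2)*2 + 2*0*(-3))**2 = (2*sqrt(2) + 0)**2 = (2*sqrt(2))**2 = 8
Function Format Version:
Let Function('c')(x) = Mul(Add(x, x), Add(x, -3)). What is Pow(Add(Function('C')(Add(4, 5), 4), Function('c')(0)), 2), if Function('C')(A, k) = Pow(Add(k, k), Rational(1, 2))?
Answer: 8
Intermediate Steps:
Function('C')(A, k) = Mul(Pow(2, Rational(1, 2)), Pow(k, Rational(1, 2))) (Function('C')(A, k) = Pow(Mul(2, k), Rational(1, 2)) = Mul(Pow(2, Rational(1, 2)), Pow(k, Rational(1, 2))))
Function('c')(x) = Mul(2, x, Add(-3, x)) (Function('c')(x) = Mul(Mul(2, x), Add(-3, x)) = Mul(2, x, Add(-3, x)))
Pow(Add(Function('C')(Add(4, 5), 4), Function('c')(0)), 2) = Pow(Add(Mul(Pow(2, Rational(1, 2)), Pow(4, Rational(1, 2))), Mul(2, 0, Add(-3, 0))), 2) = Pow(Add(Mul(Pow(2, Rational(1, 2)), 2), Mul(2, 0, -3)), 2) = Pow(Add(Mul(2, Pow(2, Rational(1, 2))), 0), 2) = Pow(Mul(2, Pow(2, Rational(1, 2))), 2) = 8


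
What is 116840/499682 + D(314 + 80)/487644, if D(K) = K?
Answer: 14293299917/60916732302 ≈ 0.23464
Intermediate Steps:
116840/499682 + D(314 + 80)/487644 = 116840/499682 + (314 + 80)/487644 = 116840*(1/499682) + 394*(1/487644) = 58420/249841 + 197/243822 = 14293299917/60916732302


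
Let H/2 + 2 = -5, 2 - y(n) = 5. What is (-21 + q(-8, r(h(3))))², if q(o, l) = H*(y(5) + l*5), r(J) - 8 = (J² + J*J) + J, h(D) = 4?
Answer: 9357481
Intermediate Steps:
y(n) = -3 (y(n) = 2 - 1*5 = 2 - 5 = -3)
H = -14 (H = -4 + 2*(-5) = -4 - 10 = -14)
r(J) = 8 + J + 2*J² (r(J) = 8 + ((J² + J*J) + J) = 8 + ((J² + J²) + J) = 8 + (2*J² + J) = 8 + (J + 2*J²) = 8 + J + 2*J²)
q(o, l) = 42 - 70*l (q(o, l) = -14*(-3 + l*5) = -14*(-3 + 5*l) = 42 - 70*l)
(-21 + q(-8, r(h(3))))² = (-21 + (42 - 70*(8 + 4 + 2*4²)))² = (-21 + (42 - 70*(8 + 4 + 2*16)))² = (-21 + (42 - 70*(8 + 4 + 32)))² = (-21 + (42 - 70*44))² = (-21 + (42 - 3080))² = (-21 - 3038)² = (-3059)² = 9357481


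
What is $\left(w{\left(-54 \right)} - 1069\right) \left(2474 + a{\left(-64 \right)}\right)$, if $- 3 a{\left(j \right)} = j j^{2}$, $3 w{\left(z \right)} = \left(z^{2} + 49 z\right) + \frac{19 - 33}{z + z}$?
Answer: $- \frac{21375370753}{243} \approx -8.7965 \cdot 10^{7}$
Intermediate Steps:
$w{\left(z \right)} = - \frac{7}{3 z} + \frac{z^{2}}{3} + \frac{49 z}{3}$ ($w{\left(z \right)} = \frac{\left(z^{2} + 49 z\right) + \frac{19 - 33}{z + z}}{3} = \frac{\left(z^{2} + 49 z\right) - \frac{14}{2 z}}{3} = \frac{\left(z^{2} + 49 z\right) - 14 \frac{1}{2 z}}{3} = \frac{\left(z^{2} + 49 z\right) - \frac{7}{z}}{3} = \frac{z^{2} - \frac{7}{z} + 49 z}{3} = - \frac{7}{3 z} + \frac{z^{2}}{3} + \frac{49 z}{3}$)
$a{\left(j \right)} = - \frac{j^{3}}{3}$ ($a{\left(j \right)} = - \frac{j j^{2}}{3} = - \frac{j^{3}}{3}$)
$\left(w{\left(-54 \right)} - 1069\right) \left(2474 + a{\left(-64 \right)}\right) = \left(\frac{-7 + \left(-54\right)^{2} \left(49 - 54\right)}{3 \left(-54\right)} - 1069\right) \left(2474 - \frac{\left(-64\right)^{3}}{3}\right) = \left(\frac{1}{3} \left(- \frac{1}{54}\right) \left(-7 + 2916 \left(-5\right)\right) - 1069\right) \left(2474 - - \frac{262144}{3}\right) = \left(\frac{1}{3} \left(- \frac{1}{54}\right) \left(-7 - 14580\right) - 1069\right) \left(2474 + \frac{262144}{3}\right) = \left(\frac{1}{3} \left(- \frac{1}{54}\right) \left(-14587\right) - 1069\right) \frac{269566}{3} = \left(\frac{14587}{162} - 1069\right) \frac{269566}{3} = \left(- \frac{158591}{162}\right) \frac{269566}{3} = - \frac{21375370753}{243}$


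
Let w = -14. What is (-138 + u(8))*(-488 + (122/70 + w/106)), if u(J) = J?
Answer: 23458552/371 ≈ 63231.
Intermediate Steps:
(-138 + u(8))*(-488 + (122/70 + w/106)) = (-138 + 8)*(-488 + (122/70 - 14/106)) = -130*(-488 + (122*(1/70) - 14*1/106)) = -130*(-488 + (61/35 - 7/53)) = -130*(-488 + 2988/1855) = -130*(-902252/1855) = 23458552/371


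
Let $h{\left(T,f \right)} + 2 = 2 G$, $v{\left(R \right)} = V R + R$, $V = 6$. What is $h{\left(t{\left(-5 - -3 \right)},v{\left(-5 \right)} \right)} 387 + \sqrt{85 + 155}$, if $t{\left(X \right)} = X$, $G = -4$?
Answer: $-3870 + 4 \sqrt{15} \approx -3854.5$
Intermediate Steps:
$v{\left(R \right)} = 7 R$ ($v{\left(R \right)} = 6 R + R = 7 R$)
$h{\left(T,f \right)} = -10$ ($h{\left(T,f \right)} = -2 + 2 \left(-4\right) = -2 - 8 = -10$)
$h{\left(t{\left(-5 - -3 \right)},v{\left(-5 \right)} \right)} 387 + \sqrt{85 + 155} = \left(-10\right) 387 + \sqrt{85 + 155} = -3870 + \sqrt{240} = -3870 + 4 \sqrt{15}$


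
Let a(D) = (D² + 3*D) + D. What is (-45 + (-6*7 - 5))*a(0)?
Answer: 0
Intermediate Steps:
a(D) = D² + 4*D
(-45 + (-6*7 - 5))*a(0) = (-45 + (-6*7 - 5))*(0*(4 + 0)) = (-45 + (-42 - 5))*(0*4) = (-45 - 47)*0 = -92*0 = 0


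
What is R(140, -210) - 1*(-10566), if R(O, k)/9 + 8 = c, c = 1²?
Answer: 10503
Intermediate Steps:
c = 1
R(O, k) = -63 (R(O, k) = -72 + 9*1 = -72 + 9 = -63)
R(140, -210) - 1*(-10566) = -63 - 1*(-10566) = -63 + 10566 = 10503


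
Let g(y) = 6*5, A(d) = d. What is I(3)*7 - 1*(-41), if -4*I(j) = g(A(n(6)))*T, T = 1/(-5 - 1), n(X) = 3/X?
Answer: 199/4 ≈ 49.750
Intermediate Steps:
g(y) = 30
T = -⅙ (T = 1/(-6) = -⅙ ≈ -0.16667)
I(j) = 5/4 (I(j) = -15*(-1)/(2*6) = -¼*(-5) = 5/4)
I(3)*7 - 1*(-41) = (5/4)*7 - 1*(-41) = 35/4 + 41 = 199/4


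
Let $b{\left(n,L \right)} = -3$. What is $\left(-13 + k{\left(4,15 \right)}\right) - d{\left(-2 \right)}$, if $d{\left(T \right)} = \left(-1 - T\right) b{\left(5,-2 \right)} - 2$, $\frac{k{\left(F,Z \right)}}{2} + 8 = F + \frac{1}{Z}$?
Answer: $- \frac{238}{15} \approx -15.867$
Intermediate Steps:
$k{\left(F,Z \right)} = -16 + 2 F + \frac{2}{Z}$ ($k{\left(F,Z \right)} = -16 + 2 \left(F + \frac{1}{Z}\right) = -16 + \left(2 F + \frac{2}{Z}\right) = -16 + 2 F + \frac{2}{Z}$)
$d{\left(T \right)} = 1 + 3 T$ ($d{\left(T \right)} = \left(-1 - T\right) \left(-3\right) - 2 = \left(3 + 3 T\right) - 2 = 1 + 3 T$)
$\left(-13 + k{\left(4,15 \right)}\right) - d{\left(-2 \right)} = \left(-13 + \left(-16 + 2 \cdot 4 + \frac{2}{15}\right)\right) - \left(1 + 3 \left(-2\right)\right) = \left(-13 + \left(-16 + 8 + 2 \cdot \frac{1}{15}\right)\right) - \left(1 - 6\right) = \left(-13 + \left(-16 + 8 + \frac{2}{15}\right)\right) - -5 = \left(-13 - \frac{118}{15}\right) + 5 = - \frac{313}{15} + 5 = - \frac{238}{15}$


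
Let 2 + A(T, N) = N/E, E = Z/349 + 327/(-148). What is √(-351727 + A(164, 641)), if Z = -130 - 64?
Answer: I*√146543814686005/20405 ≈ 593.26*I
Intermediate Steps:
Z = -194
E = -142835/51652 (E = -194/349 + 327/(-148) = -194*1/349 + 327*(-1/148) = -194/349 - 327/148 = -142835/51652 ≈ -2.7653)
A(T, N) = -2 - 51652*N/142835 (A(T, N) = -2 + N/(-142835/51652) = -2 + N*(-51652/142835) = -2 - 51652*N/142835)
√(-351727 + A(164, 641)) = √(-351727 + (-2 - 51652/142835*641)) = √(-351727 + (-2 - 33108932/142835)) = √(-351727 - 33394602/142835) = √(-50272320647/142835) = I*√146543814686005/20405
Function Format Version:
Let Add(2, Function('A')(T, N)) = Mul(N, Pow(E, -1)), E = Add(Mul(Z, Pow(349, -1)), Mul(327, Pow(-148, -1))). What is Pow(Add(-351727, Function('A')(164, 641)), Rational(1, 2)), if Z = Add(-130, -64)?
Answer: Mul(Rational(1, 20405), I, Pow(146543814686005, Rational(1, 2))) ≈ Mul(593.26, I)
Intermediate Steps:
Z = -194
E = Rational(-142835, 51652) (E = Add(Mul(-194, Pow(349, -1)), Mul(327, Pow(-148, -1))) = Add(Mul(-194, Rational(1, 349)), Mul(327, Rational(-1, 148))) = Add(Rational(-194, 349), Rational(-327, 148)) = Rational(-142835, 51652) ≈ -2.7653)
Function('A')(T, N) = Add(-2, Mul(Rational(-51652, 142835), N)) (Function('A')(T, N) = Add(-2, Mul(N, Pow(Rational(-142835, 51652), -1))) = Add(-2, Mul(N, Rational(-51652, 142835))) = Add(-2, Mul(Rational(-51652, 142835), N)))
Pow(Add(-351727, Function('A')(164, 641)), Rational(1, 2)) = Pow(Add(-351727, Add(-2, Mul(Rational(-51652, 142835), 641))), Rational(1, 2)) = Pow(Add(-351727, Add(-2, Rational(-33108932, 142835))), Rational(1, 2)) = Pow(Add(-351727, Rational(-33394602, 142835)), Rational(1, 2)) = Pow(Rational(-50272320647, 142835), Rational(1, 2)) = Mul(Rational(1, 20405), I, Pow(146543814686005, Rational(1, 2)))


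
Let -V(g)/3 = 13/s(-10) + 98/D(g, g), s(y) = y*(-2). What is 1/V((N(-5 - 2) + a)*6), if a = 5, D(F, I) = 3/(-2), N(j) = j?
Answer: 20/3881 ≈ 0.0051533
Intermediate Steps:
D(F, I) = -3/2 (D(F, I) = 3*(-½) = -3/2)
s(y) = -2*y
V(g) = 3881/20 (V(g) = -3*(13/((-2*(-10))) + 98/(-3/2)) = -3*(13/20 + 98*(-⅔)) = -3*(13*(1/20) - 196/3) = -3*(13/20 - 196/3) = -3*(-3881/60) = 3881/20)
1/V((N(-5 - 2) + a)*6) = 1/(3881/20) = 20/3881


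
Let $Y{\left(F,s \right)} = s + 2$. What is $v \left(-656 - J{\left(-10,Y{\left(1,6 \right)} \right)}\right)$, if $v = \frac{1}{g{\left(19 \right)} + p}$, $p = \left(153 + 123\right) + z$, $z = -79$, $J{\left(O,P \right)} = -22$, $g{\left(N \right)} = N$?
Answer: $- \frac{317}{108} \approx -2.9352$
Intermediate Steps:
$Y{\left(F,s \right)} = 2 + s$
$p = 197$ ($p = \left(153 + 123\right) - 79 = 276 - 79 = 197$)
$v = \frac{1}{216}$ ($v = \frac{1}{19 + 197} = \frac{1}{216} \approx 0.0046296$)
$v \left(-656 - J{\left(-10,Y{\left(1,6 \right)} \right)}\right) = \frac{-656 - -22}{216} = \frac{-656 + 22}{216} = \frac{1}{216} \left(-634\right) = - \frac{317}{108}$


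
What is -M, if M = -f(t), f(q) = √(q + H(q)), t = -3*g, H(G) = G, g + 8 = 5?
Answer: 3*√2 ≈ 4.2426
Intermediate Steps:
g = -3 (g = -8 + 5 = -3)
t = 9 (t = -3*(-3) = 9)
f(q) = √2*√q (f(q) = √(q + q) = √(2*q) = √2*√q)
M = -3*√2 (M = -√2*√9 = -√2*3 = -3*√2 ≈ -4.2426)
-M = -(-3)*√2 = 3*√2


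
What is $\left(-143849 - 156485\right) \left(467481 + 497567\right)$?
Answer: $-289836726032$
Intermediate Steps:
$\left(-143849 - 156485\right) \left(467481 + 497567\right) = \left(-300334\right) 965048 = -289836726032$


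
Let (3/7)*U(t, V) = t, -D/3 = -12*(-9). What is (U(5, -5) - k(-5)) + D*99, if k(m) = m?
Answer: -96178/3 ≈ -32059.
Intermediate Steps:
D = -324 (D = -(-36)*(-9) = -3*108 = -324)
U(t, V) = 7*t/3
(U(5, -5) - k(-5)) + D*99 = ((7/3)*5 - 1*(-5)) - 324*99 = (35/3 + 5) - 32076 = 50/3 - 32076 = -96178/3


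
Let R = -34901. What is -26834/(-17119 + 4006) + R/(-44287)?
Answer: 1646054171/580735431 ≈ 2.8344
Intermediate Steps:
-26834/(-17119 + 4006) + R/(-44287) = -26834/(-17119 + 4006) - 34901/(-44287) = -26834/(-13113) - 34901*(-1/44287) = -26834*(-1/13113) + 34901/44287 = 26834/13113 + 34901/44287 = 1646054171/580735431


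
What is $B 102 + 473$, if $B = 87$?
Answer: $9347$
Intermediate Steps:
$B 102 + 473 = 87 \cdot 102 + 473 = 8874 + 473 = 9347$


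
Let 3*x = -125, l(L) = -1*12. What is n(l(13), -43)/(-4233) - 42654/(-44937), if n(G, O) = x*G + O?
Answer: 5926599/7045123 ≈ 0.84123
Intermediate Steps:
l(L) = -12
x = -125/3 (x = (1/3)*(-125) = -125/3 ≈ -41.667)
n(G, O) = O - 125*G/3 (n(G, O) = -125*G/3 + O = O - 125*G/3)
n(l(13), -43)/(-4233) - 42654/(-44937) = (-43 - 125/3*(-12))/(-4233) - 42654/(-44937) = (-43 + 500)*(-1/4233) - 42654*(-1/44937) = 457*(-1/4233) + 14218/14979 = -457/4233 + 14218/14979 = 5926599/7045123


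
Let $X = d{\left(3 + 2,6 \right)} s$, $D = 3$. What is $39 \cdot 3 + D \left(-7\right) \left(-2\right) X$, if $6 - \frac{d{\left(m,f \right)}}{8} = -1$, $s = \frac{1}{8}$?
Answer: $411$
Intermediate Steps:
$s = \frac{1}{8} \approx 0.125$
$d{\left(m,f \right)} = 56$ ($d{\left(m,f \right)} = 48 - -8 = 48 + 8 = 56$)
$X = 7$ ($X = 56 \cdot \frac{1}{8} = 7$)
$39 \cdot 3 + D \left(-7\right) \left(-2\right) X = 39 \cdot 3 + 3 \left(-7\right) \left(-2\right) 7 = 117 + \left(-21\right) \left(-2\right) 7 = 117 + 42 \cdot 7 = 117 + 294 = 411$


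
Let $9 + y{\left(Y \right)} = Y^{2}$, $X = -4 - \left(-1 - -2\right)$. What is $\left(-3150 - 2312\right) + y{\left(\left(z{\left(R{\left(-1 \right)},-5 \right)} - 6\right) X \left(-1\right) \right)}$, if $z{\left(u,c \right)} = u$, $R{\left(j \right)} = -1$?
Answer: $-4246$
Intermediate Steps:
$X = -5$ ($X = -4 - \left(-1 + 2\right) = -4 - 1 = -5$)
$y{\left(Y \right)} = -9 + Y^{2}$
$\left(-3150 - 2312\right) + y{\left(\left(z{\left(R{\left(-1 \right)},-5 \right)} - 6\right) X \left(-1\right) \right)} = \left(-3150 - 2312\right) - \left(9 - \left(\left(-1 - 6\right) \left(-5\right) \left(-1\right)\right)^{2}\right) = -5462 - \left(9 - \left(\left(-1 - 6\right) \left(-5\right) \left(-1\right)\right)^{2}\right) = -5462 - \left(9 - \left(\left(-7\right) \left(-5\right) \left(-1\right)\right)^{2}\right) = -5462 - \left(9 - \left(35 \left(-1\right)\right)^{2}\right) = -5462 - \left(9 - \left(-35\right)^{2}\right) = -5462 + \left(-9 + 1225\right) = -5462 + 1216 = -4246$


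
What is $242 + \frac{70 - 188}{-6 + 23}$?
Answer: $\frac{3996}{17} \approx 235.06$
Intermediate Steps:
$242 + \frac{70 - 188}{-6 + 23} = 242 - \frac{118}{17} = \frac{3996}{17}$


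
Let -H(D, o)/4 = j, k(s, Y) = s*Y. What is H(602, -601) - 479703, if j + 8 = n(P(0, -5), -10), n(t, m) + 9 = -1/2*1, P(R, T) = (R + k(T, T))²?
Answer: -479633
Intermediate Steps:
k(s, Y) = Y*s
P(R, T) = (R + T²)² (P(R, T) = (R + T*T)² = (R + T²)²)
n(t, m) = -19/2 (n(t, m) = -9 - 1/2*1 = -9 - 1*½*1 = -9 - ½*1 = -9 - ½ = -19/2)
j = -35/2 (j = -8 - 19/2 = -35/2 ≈ -17.500)
H(D, o) = 70 (H(D, o) = -4*(-35/2) = 70)
H(602, -601) - 479703 = 70 - 479703 = -479633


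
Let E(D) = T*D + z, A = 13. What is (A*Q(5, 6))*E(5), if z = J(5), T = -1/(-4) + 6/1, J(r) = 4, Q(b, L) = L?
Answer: 5499/2 ≈ 2749.5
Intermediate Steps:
T = 25/4 (T = -1*(-¼) + 6*1 = ¼ + 6 = 25/4 ≈ 6.2500)
z = 4
E(D) = 4 + 25*D/4 (E(D) = 25*D/4 + 4 = 4 + 25*D/4)
(A*Q(5, 6))*E(5) = (13*6)*(4 + (25/4)*5) = 78*(4 + 125/4) = 78*(141/4) = 5499/2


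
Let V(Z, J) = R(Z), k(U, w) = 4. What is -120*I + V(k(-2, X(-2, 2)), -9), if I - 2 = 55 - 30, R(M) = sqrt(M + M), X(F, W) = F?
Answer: -3240 + 2*sqrt(2) ≈ -3237.2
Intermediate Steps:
R(M) = sqrt(2)*sqrt(M) (R(M) = sqrt(2*M) = sqrt(2)*sqrt(M))
V(Z, J) = sqrt(2)*sqrt(Z)
I = 27 (I = 2 + (55 - 30) = 2 + 25 = 27)
-120*I + V(k(-2, X(-2, 2)), -9) = -120*27 + sqrt(2)*sqrt(4) = -3240 + sqrt(2)*2 = -3240 + 2*sqrt(2)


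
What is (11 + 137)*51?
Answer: 7548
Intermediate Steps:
(11 + 137)*51 = 148*51 = 7548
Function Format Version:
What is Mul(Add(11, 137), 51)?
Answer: 7548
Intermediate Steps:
Mul(Add(11, 137), 51) = Mul(148, 51) = 7548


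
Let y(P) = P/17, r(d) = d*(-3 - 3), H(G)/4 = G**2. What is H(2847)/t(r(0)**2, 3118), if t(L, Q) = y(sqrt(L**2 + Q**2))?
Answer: 275583906/1559 ≈ 1.7677e+5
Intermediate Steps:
H(G) = 4*G**2
r(d) = -6*d (r(d) = d*(-6) = -6*d)
y(P) = P/17 (y(P) = P*(1/17) = P/17)
t(L, Q) = sqrt(L**2 + Q**2)/17
H(2847)/t(r(0)**2, 3118) = (4*2847**2)/((sqrt(((-6*0)**2)**2 + 3118**2)/17)) = (4*8105409)/((sqrt((0**2)**2 + 9721924)/17)) = 32421636/((sqrt(0**2 + 9721924)/17)) = 32421636/((sqrt(0 + 9721924)/17)) = 32421636/((sqrt(9721924)/17)) = 32421636/(((1/17)*3118)) = 32421636/(3118/17) = 32421636*(17/3118) = 275583906/1559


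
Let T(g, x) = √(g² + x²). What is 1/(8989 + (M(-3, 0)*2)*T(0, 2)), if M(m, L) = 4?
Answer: 1/9005 ≈ 0.00011105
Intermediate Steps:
1/(8989 + (M(-3, 0)*2)*T(0, 2)) = 1/(8989 + (4*2)*√(0² + 2²)) = 1/(8989 + 8*√(0 + 4)) = 1/(8989 + 8*√4) = 1/(8989 + 8*2) = 1/(8989 + 16) = 1/9005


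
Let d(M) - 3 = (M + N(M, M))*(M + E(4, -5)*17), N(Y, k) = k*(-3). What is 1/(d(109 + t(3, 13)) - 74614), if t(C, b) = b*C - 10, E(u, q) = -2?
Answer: -1/103315 ≈ -9.6791e-6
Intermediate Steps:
N(Y, k) = -3*k
t(C, b) = -10 + C*b (t(C, b) = C*b - 10 = -10 + C*b)
d(M) = 3 - 2*M*(-34 + M) (d(M) = 3 + (M - 3*M)*(M - 2*17) = 3 + (-2*M)*(M - 34) = 3 + (-2*M)*(-34 + M) = 3 - 2*M*(-34 + M))
1/(d(109 + t(3, 13)) - 74614) = 1/((3 - 2*(109 + (-10 + 3*13))² + 68*(109 + (-10 + 3*13))) - 74614) = 1/((3 - 2*(109 + (-10 + 39))² + 68*(109 + (-10 + 39))) - 74614) = 1/((3 - 2*(109 + 29)² + 68*(109 + 29)) - 74614) = 1/((3 - 2*138² + 68*138) - 74614) = 1/((3 - 2*19044 + 9384) - 74614) = 1/((3 - 38088 + 9384) - 74614) = 1/(-28701 - 74614) = 1/(-103315) = -1/103315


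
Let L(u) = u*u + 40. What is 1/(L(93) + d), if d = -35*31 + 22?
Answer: 1/7626 ≈ 0.00013113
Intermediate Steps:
d = -1063 (d = -1085 + 22 = -1063)
L(u) = 40 + u² (L(u) = u² + 40 = 40 + u²)
1/(L(93) + d) = 1/((40 + 93²) - 1063) = 1/((40 + 8649) - 1063) = 1/(8689 - 1063) = 1/7626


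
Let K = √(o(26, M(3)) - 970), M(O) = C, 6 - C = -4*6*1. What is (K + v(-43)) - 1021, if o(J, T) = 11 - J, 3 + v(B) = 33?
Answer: -991 + I*√985 ≈ -991.0 + 31.385*I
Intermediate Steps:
C = 30 (C = 6 - (-4*6) = 6 - (-24) = 6 - 1*(-24) = 6 + 24 = 30)
M(O) = 30
v(B) = 30 (v(B) = -3 + 33 = 30)
K = I*√985 (K = √((11 - 1*26) - 970) = √((11 - 26) - 970) = √(-15 - 970) = √(-985) = I*√985 ≈ 31.385*I)
(K + v(-43)) - 1021 = (I*√985 + 30) - 1021 = (30 + I*√985) - 1021 = -991 + I*√985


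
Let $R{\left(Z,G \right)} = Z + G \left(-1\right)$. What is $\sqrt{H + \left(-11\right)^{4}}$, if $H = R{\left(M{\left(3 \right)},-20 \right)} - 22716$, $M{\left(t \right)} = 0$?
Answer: $3 i \sqrt{895} \approx 89.75 i$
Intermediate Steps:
$R{\left(Z,G \right)} = Z - G$
$H = -22696$ ($H = \left(0 - -20\right) - 22716 = \left(0 + 20\right) - 22716 = 20 - 22716 = -22696$)
$\sqrt{H + \left(-11\right)^{4}} = \sqrt{-22696 + \left(-11\right)^{4}} = \sqrt{-22696 + 14641} = \sqrt{-8055} = 3 i \sqrt{895}$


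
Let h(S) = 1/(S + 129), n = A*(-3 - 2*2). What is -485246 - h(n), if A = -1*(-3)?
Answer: -52406569/108 ≈ -4.8525e+5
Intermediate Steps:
A = 3
n = -21 (n = 3*(-3 - 2*2) = 3*(-3 - 4) = 3*(-7) = -21)
h(S) = 1/(129 + S)
-485246 - h(n) = -485246 - 1/(129 - 21) = -485246 - 1/108 = -52406569/108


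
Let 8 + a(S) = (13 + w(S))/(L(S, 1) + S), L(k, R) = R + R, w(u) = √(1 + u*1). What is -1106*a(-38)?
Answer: 166453/18 + 553*I*√37/18 ≈ 9247.4 + 186.88*I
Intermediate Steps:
w(u) = √(1 + u)
L(k, R) = 2*R
a(S) = -8 + (13 + √(1 + S))/(2 + S) (a(S) = -8 + (13 + √(1 + S))/(2*1 + S) = -8 + (13 + √(1 + S))/(2 + S))
-1106*a(-38) = -1106*(-3 + √(1 - 38) - 8*(-38))/(2 - 38) = -1106*(-3 + √(-37) + 304)/(-36) = -(-553)*(-3 + I*√37 + 304)/18 = -(-553)*(301 + I*√37)/18 = -1106*(-301/36 - I*√37/36) = 166453/18 + 553*I*√37/18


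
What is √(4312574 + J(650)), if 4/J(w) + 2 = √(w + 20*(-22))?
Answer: √(-8625144 + 4312574*√210)/√(-2 + √210) ≈ 2076.7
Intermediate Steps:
J(w) = 4/(-2 + √(-440 + w)) (J(w) = 4/(-2 + √(w + 20*(-22))) = 4/(-2 + √(w - 440)) = 4/(-2 + √(-440 + w)))
√(4312574 + J(650)) = √(4312574 + 4/(-2 + √(-440 + 650))) = √(4312574 + 4/(-2 + √210))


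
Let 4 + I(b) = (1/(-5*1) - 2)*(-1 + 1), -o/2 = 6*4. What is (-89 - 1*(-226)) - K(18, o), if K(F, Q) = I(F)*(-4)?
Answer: 121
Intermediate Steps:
o = -48 (o = -12*4 = -2*24 = -48)
I(b) = -4 (I(b) = -4 + (1/(-5*1) - 2)*(-1 + 1) = -4 + (1/(-5) - 2)*0 = -4 + (-⅕ - 2)*0 = -4 - 11/5*0 = -4 + 0 = -4)
K(F, Q) = 16 (K(F, Q) = -4*(-4) = 16)
(-89 - 1*(-226)) - K(18, o) = (-89 - 1*(-226)) - 1*16 = (-89 + 226) - 16 = 137 - 16 = 121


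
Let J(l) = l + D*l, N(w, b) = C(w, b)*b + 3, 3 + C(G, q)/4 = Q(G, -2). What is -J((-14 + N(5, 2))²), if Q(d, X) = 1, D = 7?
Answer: -5832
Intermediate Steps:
C(G, q) = -8 (C(G, q) = -12 + 4*1 = -12 + 4 = -8)
N(w, b) = 3 - 8*b (N(w, b) = -8*b + 3 = 3 - 8*b)
J(l) = 8*l (J(l) = l + 7*l = 8*l)
-J((-14 + N(5, 2))²) = -8*(-14 + (3 - 8*2))² = -8*(-14 + (3 - 16))² = -8*(-14 - 13)² = -8*(-27)² = -8*729 = -1*5832 = -5832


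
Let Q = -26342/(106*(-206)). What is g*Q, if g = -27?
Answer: -355617/10918 ≈ -32.572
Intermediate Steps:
Q = 13171/10918 (Q = -26342/(-21836) = -26342*(-1/21836) = 13171/10918 ≈ 1.2064)
g*Q = -27*13171/10918 = -355617/10918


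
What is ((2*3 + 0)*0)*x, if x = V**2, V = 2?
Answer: 0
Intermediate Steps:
x = 4 (x = 2**2 = 4)
((2*3 + 0)*0)*x = ((2*3 + 0)*0)*4 = ((6 + 0)*0)*4 = (6*0)*4 = 0*4 = 0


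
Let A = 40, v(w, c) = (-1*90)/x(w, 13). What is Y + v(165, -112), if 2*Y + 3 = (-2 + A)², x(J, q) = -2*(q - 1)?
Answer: 2897/4 ≈ 724.25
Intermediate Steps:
x(J, q) = 2 - 2*q (x(J, q) = -2*(-1 + q) = 2 - 2*q)
v(w, c) = 15/4 (v(w, c) = (-1*90)/(2 - 2*13) = -90/(2 - 26) = -90/(-24) = -90*(-1/24) = 15/4)
Y = 1441/2 (Y = -3/2 + (-2 + 40)²/2 = -3/2 + (½)*38² = -3/2 + (½)*1444 = -3/2 + 722 = 1441/2 ≈ 720.50)
Y + v(165, -112) = 1441/2 + 15/4 = 2897/4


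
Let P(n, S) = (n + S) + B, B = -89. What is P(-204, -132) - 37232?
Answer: -37657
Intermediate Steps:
P(n, S) = -89 + S + n (P(n, S) = (n + S) - 89 = (S + n) - 89 = -89 + S + n)
P(-204, -132) - 37232 = (-89 - 132 - 204) - 37232 = -425 - 37232 = -37657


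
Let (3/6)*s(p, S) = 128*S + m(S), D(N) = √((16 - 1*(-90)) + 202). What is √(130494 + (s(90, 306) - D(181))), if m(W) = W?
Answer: √(209442 - 2*√77) ≈ 457.63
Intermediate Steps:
D(N) = 2*√77 (D(N) = √((16 + 90) + 202) = √(106 + 202) = √308 = 2*√77)
s(p, S) = 258*S (s(p, S) = 2*(128*S + S) = 2*(129*S) = 258*S)
√(130494 + (s(90, 306) - D(181))) = √(130494 + (258*306 - 2*√77)) = √(130494 + (78948 - 2*√77)) = √(209442 - 2*√77)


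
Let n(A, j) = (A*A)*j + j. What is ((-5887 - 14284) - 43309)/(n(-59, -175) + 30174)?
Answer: 7935/72397 ≈ 0.10960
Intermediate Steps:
n(A, j) = j + j*A² (n(A, j) = A²*j + j = j*A² + j = j + j*A²)
((-5887 - 14284) - 43309)/(n(-59, -175) + 30174) = ((-5887 - 14284) - 43309)/(-175*(1 + (-59)²) + 30174) = (-20171 - 43309)/(-175*(1 + 3481) + 30174) = -63480/(-175*3482 + 30174) = -63480/(-609350 + 30174) = -63480/(-579176) = -63480*(-1/579176) = 7935/72397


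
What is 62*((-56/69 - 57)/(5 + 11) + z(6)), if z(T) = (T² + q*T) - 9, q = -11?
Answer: -1458395/552 ≈ -2642.0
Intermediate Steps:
z(T) = -9 + T² - 11*T (z(T) = (T² - 11*T) - 9 = -9 + T² - 11*T)
62*((-56/69 - 57)/(5 + 11) + z(6)) = 62*((-56/69 - 57)/(5 + 11) + (-9 + 6² - 11*6)) = 62*((-56*1/69 - 57)/16 + (-9 + 36 - 66)) = 62*((-56/69 - 57)*(1/16) - 39) = 62*(-3989/69*1/16 - 39) = 62*(-3989/1104 - 39) = 62*(-47045/1104) = -1458395/552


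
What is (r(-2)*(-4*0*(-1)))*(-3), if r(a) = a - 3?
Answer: 0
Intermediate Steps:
r(a) = -3 + a
(r(-2)*(-4*0*(-1)))*(-3) = ((-3 - 2)*(-4*0*(-1)))*(-3) = -0*(-1)*(-3) = -5*0*(-3) = 0*(-3) = 0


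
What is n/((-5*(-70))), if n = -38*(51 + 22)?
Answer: -1387/175 ≈ -7.9257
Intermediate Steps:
n = -2774 (n = -38*73 = -2774)
n/((-5*(-70))) = -2774/((-5*(-70))) = -2774/350 = -2774*1/350 = -1387/175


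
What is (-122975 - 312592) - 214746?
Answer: -650313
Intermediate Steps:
(-122975 - 312592) - 214746 = -435567 - 214746 = -650313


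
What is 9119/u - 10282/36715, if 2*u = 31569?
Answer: 345015712/1159055835 ≈ 0.29767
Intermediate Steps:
u = 31569/2 (u = (1/2)*31569 = 31569/2 ≈ 15785.)
9119/u - 10282/36715 = 9119/(31569/2) - 10282/36715 = 9119*(2/31569) - 10282*1/36715 = 18238/31569 - 10282/36715 = 345015712/1159055835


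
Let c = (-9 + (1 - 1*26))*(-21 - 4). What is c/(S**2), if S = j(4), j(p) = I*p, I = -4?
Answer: 425/128 ≈ 3.3203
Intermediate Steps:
j(p) = -4*p
S = -16 (S = -4*4 = -16)
c = 850 (c = (-9 + (1 - 26))*(-25) = (-9 - 25)*(-25) = -34*(-25) = 850)
c/(S**2) = 850/(-16)**2 = 850/256 = (1/256)*850 = 425/128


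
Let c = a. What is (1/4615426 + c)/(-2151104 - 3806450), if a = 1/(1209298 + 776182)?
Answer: -3300453/27297023951704690960 ≈ -1.2091e-13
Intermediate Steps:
a = 1/1985480 ≈ 5.0366e-7
c = 1/1985480 ≈ 5.0366e-7
(1/4615426 + c)/(-2151104 - 3806450) = (1/4615426 + 1/1985480)/(-2151104 - 3806450) = (1/4615426 + 1/1985480)/(-5957554) = (3300453/4581918007240)*(-1/5957554) = -3300453/27297023951704690960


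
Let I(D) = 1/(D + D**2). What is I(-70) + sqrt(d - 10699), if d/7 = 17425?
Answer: 1/4830 + 6*sqrt(3091) ≈ 333.58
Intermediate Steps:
d = 121975 (d = 7*17425 = 121975)
I(-70) + sqrt(d - 10699) = 1/((-70)*(1 - 70)) + sqrt(121975 - 10699) = -1/70/(-69) + sqrt(111276) = -1/70*(-1/69) + 6*sqrt(3091) = 1/4830 + 6*sqrt(3091)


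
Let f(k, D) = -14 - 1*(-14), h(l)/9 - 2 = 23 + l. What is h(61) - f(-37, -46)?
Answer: 774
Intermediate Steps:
h(l) = 225 + 9*l (h(l) = 18 + 9*(23 + l) = 18 + (207 + 9*l) = 225 + 9*l)
f(k, D) = 0 (f(k, D) = -14 + 14 = 0)
h(61) - f(-37, -46) = (225 + 9*61) - 1*0 = (225 + 549) + 0 = 774 + 0 = 774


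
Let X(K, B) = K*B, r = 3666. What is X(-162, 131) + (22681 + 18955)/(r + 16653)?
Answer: -431168182/20319 ≈ -21220.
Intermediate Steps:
X(K, B) = B*K
X(-162, 131) + (22681 + 18955)/(r + 16653) = 131*(-162) + (22681 + 18955)/(3666 + 16653) = -21222 + 41636/20319 = -431168182/20319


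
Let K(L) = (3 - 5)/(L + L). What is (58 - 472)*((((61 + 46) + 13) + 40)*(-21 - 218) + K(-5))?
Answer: 79156386/5 ≈ 1.5831e+7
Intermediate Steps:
K(L) = -1/L (K(L) = -2*1/(2*L) = -1/L)
(58 - 472)*((((61 + 46) + 13) + 40)*(-21 - 218) + K(-5)) = (58 - 472)*((((61 + 46) + 13) + 40)*(-21 - 218) - 1/(-5)) = -414*(((107 + 13) + 40)*(-239) - 1*(-1/5)) = -414*((120 + 40)*(-239) + 1/5) = -414*(160*(-239) + 1/5) = -414*(-38240 + 1/5) = -414*(-191199/5) = 79156386/5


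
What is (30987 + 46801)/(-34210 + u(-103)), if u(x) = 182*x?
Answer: -19447/13239 ≈ -1.4689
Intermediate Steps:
(30987 + 46801)/(-34210 + u(-103)) = (30987 + 46801)/(-34210 + 182*(-103)) = 77788/(-34210 - 18746) = 77788/(-52956) = 77788*(-1/52956) = -19447/13239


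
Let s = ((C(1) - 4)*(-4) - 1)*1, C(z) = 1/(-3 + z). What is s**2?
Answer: 289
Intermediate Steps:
s = 17 (s = ((1/(-3 + 1) - 4)*(-4) - 1)*1 = ((1/(-2) - 4)*(-4) - 1)*1 = ((-1/2 - 4)*(-4) - 1)*1 = (-9/2*(-4) - 1)*1 = (18 - 1)*1 = 17*1 = 17)
s**2 = 17**2 = 289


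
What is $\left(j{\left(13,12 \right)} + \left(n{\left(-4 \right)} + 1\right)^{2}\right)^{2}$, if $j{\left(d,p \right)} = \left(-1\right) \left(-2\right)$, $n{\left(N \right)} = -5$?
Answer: $324$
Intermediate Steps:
$j{\left(d,p \right)} = 2$
$\left(j{\left(13,12 \right)} + \left(n{\left(-4 \right)} + 1\right)^{2}\right)^{2} = \left(2 + \left(-5 + 1\right)^{2}\right)^{2} = \left(2 + \left(-4\right)^{2}\right)^{2} = \left(2 + 16\right)^{2} = 18^{2} = 324$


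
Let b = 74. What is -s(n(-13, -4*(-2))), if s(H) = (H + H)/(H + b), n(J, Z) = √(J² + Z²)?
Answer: 466/5243 - 148*√233/5243 ≈ -0.34200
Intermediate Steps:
s(H) = 2*H/(74 + H) (s(H) = (H + H)/(H + 74) = (2*H)/(74 + H) = 2*H/(74 + H))
-s(n(-13, -4*(-2))) = -2*√((-13)² + (-4*(-2))²)/(74 + √((-13)² + (-4*(-2))²)) = -2*√(169 + 8²)/(74 + √(169 + 8²)) = -2*√(169 + 64)/(74 + √(169 + 64)) = -2*√233/(74 + √233)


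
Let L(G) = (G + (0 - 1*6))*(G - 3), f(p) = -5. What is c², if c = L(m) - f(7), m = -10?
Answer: 45369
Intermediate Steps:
L(G) = (-6 + G)*(-3 + G) (L(G) = (G + (0 - 6))*(-3 + G) = (G - 6)*(-3 + G) = (-6 + G)*(-3 + G))
c = 213 (c = (18 + (-10)² - 9*(-10)) - 1*(-5) = (18 + 100 + 90) + 5 = 208 + 5 = 213)
c² = 213² = 45369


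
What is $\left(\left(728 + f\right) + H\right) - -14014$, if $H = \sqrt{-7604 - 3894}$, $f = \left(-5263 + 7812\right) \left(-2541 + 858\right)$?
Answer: $-4275225 + i \sqrt{11498} \approx -4.2752 \cdot 10^{6} + 107.23 i$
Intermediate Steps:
$f = -4289967$ ($f = 2549 \left(-1683\right) = -4289967$)
$H = i \sqrt{11498}$ ($H = \sqrt{-11498} = i \sqrt{11498} \approx 107.23 i$)
$\left(\left(728 + f\right) + H\right) - -14014 = \left(\left(728 - 4289967\right) + i \sqrt{11498}\right) - -14014 = \left(-4289239 + i \sqrt{11498}\right) + 14014 = -4275225 + i \sqrt{11498}$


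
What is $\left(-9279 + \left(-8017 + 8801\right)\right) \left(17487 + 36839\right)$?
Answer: $-461499370$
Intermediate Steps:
$\left(-9279 + \left(-8017 + 8801\right)\right) \left(17487 + 36839\right) = \left(-9279 + 784\right) 54326 = \left(-8495\right) 54326 = -461499370$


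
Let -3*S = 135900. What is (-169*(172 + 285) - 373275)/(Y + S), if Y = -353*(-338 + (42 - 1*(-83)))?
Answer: -10988/729 ≈ -15.073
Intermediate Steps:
S = -45300 (S = -⅓*135900 = -45300)
Y = 75189 (Y = -353*(-338 + (42 + 83)) = -353*(-338 + 125) = -353*(-213) = 75189)
(-169*(172 + 285) - 373275)/(Y + S) = (-169*(172 + 285) - 373275)/(75189 - 45300) = (-169*457 - 373275)/29889 = (-77233 - 373275)*(1/29889) = -450508*1/29889 = -10988/729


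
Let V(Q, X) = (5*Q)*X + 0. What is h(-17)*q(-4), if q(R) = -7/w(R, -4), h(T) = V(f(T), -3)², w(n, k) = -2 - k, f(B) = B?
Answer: -455175/2 ≈ -2.2759e+5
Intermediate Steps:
V(Q, X) = 5*Q*X (V(Q, X) = 5*Q*X + 0 = 5*Q*X)
h(T) = 225*T² (h(T) = (5*T*(-3))² = (-15*T)² = 225*T²)
q(R) = -7/2 (q(R) = -7/(-2 - 1*(-4)) = -7/(-2 + 4) = -7/2)
h(-17)*q(-4) = (225*(-17)²)*(-7/2) = (225*289)*(-7/2) = 65025*(-7/2) = -455175/2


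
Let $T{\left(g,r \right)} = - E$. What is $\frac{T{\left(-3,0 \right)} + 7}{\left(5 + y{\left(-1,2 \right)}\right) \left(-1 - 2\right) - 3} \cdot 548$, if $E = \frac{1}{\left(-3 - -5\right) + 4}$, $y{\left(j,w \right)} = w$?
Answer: $- \frac{5617}{36} \approx -156.03$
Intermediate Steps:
$E = \frac{1}{6}$ ($E = \frac{1}{\left(-3 + 5\right) + 4} = \frac{1}{2 + 4} = \frac{1}{6} \approx 0.16667$)
$T{\left(g,r \right)} = - \frac{1}{6}$ ($T{\left(g,r \right)} = \left(-1\right) \frac{1}{6} = - \frac{1}{6}$)
$\frac{T{\left(-3,0 \right)} + 7}{\left(5 + y{\left(-1,2 \right)}\right) \left(-1 - 2\right) - 3} \cdot 548 = \frac{- \frac{1}{6} + 7}{\left(5 + 2\right) \left(-1 - 2\right) - 3} \cdot 548 = \frac{41}{6 \left(7 \left(-3\right) - 3\right)} 548 = \frac{41}{6 \left(-21 - 3\right)} 548 = \frac{41}{6 \left(-24\right)} 548 = \frac{41}{6} \left(- \frac{1}{24}\right) 548 = \left(- \frac{41}{144}\right) 548 = - \frac{5617}{36}$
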